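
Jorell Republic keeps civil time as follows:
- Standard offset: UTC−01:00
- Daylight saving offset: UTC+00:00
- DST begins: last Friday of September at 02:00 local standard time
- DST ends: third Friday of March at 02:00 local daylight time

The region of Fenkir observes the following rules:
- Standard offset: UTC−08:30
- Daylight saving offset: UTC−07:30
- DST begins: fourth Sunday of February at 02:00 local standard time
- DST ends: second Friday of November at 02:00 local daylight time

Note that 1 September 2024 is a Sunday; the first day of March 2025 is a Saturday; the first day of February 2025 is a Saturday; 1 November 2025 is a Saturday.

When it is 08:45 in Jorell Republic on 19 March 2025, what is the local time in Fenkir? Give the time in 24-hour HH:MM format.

01:15

1 September 2024 is a Sunday, so Fridays fall on 6, 13, 20, 27; the last is September 27.
1 March 2025 is a Saturday, so the first Friday is March 7 and the third is March 21.
Daylight saving runs 27 September 2024 – 21 March 2025; 19 March 2025 is inside that window, so Jorell Republic is at UTC+00:00.
08:45 Jorell Republic − 0h = 08:45 UTC.
1 February 2025 is a Saturday, so the first Sunday is February 2 and the fourth is February 23.
1 November 2025 is a Saturday, so the first Friday is November 7 and the second is November 14.
At the standard offset (UTC−08:30), 08:45 UTC − 8h30m = 00:15 Fenkir standard time.
The standard-time date in Fenkir, 19 March 2025, falls between 23 February and 14 November, so daylight saving is in effect and Fenkir is at UTC−07:30.
08:45 UTC − 7h30m = 01:15 Fenkir.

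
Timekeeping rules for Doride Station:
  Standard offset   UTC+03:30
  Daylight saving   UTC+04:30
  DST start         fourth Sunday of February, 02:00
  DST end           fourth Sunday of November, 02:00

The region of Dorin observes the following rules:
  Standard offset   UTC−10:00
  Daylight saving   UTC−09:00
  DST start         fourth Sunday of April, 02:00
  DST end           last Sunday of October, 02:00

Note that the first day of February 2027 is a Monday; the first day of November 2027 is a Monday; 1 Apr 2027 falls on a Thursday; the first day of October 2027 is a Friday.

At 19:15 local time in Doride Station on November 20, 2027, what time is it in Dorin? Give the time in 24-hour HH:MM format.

1 February 2027 is a Monday, so the first Sunday is February 7 and the fourth is February 28.
1 November 2027 is a Monday, so the first Sunday is November 7 and the fourth is November 28.
Daylight saving runs 28 February – 28 November; November 20, 2027 is inside that window, so Doride Station is at UTC+04:30.
19:15 Doride Station − 4h30m = 14:45 UTC.
1 April 2027 is a Thursday, so the first Sunday is April 4 and the fourth is April 25.
1 October 2027 is a Friday, so Sundays fall on 3, 10, 17, 24, 31; the last is October 31.
At the standard offset (UTC−10:00), 14:45 UTC − 10h = 04:45 Dorin standard time.
Daylight saving runs 25 April – 31 October; the standard-time date in Dorin, November 20, 2027, is outside that window, so Dorin is on standard time at UTC−10:00.
14:45 UTC − 10h = 04:45 Dorin.

04:45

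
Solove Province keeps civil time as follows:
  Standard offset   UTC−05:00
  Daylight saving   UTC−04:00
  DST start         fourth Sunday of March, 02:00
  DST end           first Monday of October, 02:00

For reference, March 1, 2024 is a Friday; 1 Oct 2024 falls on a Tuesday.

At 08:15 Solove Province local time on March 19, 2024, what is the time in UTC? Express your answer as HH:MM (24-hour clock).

13:15

1 March 2024 is a Friday, so the first Sunday is March 3 and the fourth is March 24.
1 October 2024 is a Tuesday, so the first Monday is October 7.
March 19, 2024 does not fall between 24 March and 7 October, so daylight saving is not in effect and Solove Province is at UTC−05:00.
08:15 local + 5h = 13:15 UTC.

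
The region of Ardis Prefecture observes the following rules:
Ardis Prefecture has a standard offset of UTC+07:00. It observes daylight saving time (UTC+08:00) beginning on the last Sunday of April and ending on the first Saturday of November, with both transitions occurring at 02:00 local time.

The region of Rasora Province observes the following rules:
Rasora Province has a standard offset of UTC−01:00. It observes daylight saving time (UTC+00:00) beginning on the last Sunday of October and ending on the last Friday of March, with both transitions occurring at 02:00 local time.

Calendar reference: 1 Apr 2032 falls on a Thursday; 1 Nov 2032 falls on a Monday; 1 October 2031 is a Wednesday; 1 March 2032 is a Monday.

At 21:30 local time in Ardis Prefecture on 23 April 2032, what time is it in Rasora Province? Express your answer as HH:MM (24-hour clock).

1 April 2032 is a Thursday, so Sundays fall on 4, 11, 18, 25; the last is April 25.
1 November 2032 is a Monday, so the first Saturday is November 6.
23 April 2032 is outside the daylight-saving period (25 April – 6 November), so Ardis Prefecture is on standard time, UTC+07:00.
21:30 Ardis Prefecture − 7h = 14:30 UTC.
1 October 2031 is a Wednesday, so Sundays fall on 5, 12, 19, 26; the last is October 26.
1 March 2032 is a Monday, so Fridays fall on 5, 12, 19, 26; the last is March 26.
At the standard offset (UTC−01:00), 14:30 UTC − 1h = 13:30 Rasora Province standard time.
The standard-time date in Rasora Province, 23 April 2032, is outside the daylight-saving period (26 October 2031 – 26 March 2032), so Rasora Province is on standard time, UTC−01:00.
14:30 UTC − 1h = 13:30 Rasora Province.

13:30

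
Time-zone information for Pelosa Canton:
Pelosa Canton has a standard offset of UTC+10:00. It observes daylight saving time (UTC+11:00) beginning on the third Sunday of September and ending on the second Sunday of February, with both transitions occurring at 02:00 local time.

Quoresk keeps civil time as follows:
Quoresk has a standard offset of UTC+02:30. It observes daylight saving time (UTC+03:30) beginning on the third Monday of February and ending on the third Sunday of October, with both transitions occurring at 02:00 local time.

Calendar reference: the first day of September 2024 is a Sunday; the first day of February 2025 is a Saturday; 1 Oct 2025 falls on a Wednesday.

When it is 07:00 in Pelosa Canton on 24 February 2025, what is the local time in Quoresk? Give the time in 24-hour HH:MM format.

1 September 2024 is a Sunday, so the first Sunday is September 1 and the third is September 15.
1 February 2025 is a Saturday, so the first Sunday is February 2 and the second is February 9.
24 February 2025 does not fall between 15 September 2024 and 9 February 2025, so daylight saving is not in effect and Pelosa Canton is at UTC+10:00.
07:00 Pelosa Canton − 10h = 21:00 UTC (rolling into the previous day, 23 February 2025).
1 February 2025 is a Saturday, so the first Monday is February 3 and the third is February 17.
1 October 2025 is a Wednesday, so the first Sunday is October 5 and the third is October 19.
At the standard offset (UTC+02:30), 21:00 UTC + 2h30m = 23:30 Quoresk standard time.
The standard-time date in Quoresk, 23 February 2025, falls between 17 February and 19 October, so daylight saving is in effect and Quoresk is at UTC+03:30.
21:00 UTC + 3h30m = 00:30 Quoresk (rolling into the next day, 24 February 2025).

00:30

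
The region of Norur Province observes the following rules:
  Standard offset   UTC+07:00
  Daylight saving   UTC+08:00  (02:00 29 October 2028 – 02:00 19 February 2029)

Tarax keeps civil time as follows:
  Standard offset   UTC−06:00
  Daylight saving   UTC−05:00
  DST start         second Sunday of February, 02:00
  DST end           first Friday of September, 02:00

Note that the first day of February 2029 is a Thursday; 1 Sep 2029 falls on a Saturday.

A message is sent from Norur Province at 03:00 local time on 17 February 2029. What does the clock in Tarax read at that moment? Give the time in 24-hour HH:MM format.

17 February 2029 falls between 29 October 2028 and 19 February 2029, so daylight saving is in effect and Norur Province is at UTC+08:00.
03:00 Norur Province − 8h = 19:00 UTC (rolling into the previous day, 16 February 2029).
1 February 2029 is a Thursday, so the first Sunday is February 4 and the second is February 11.
1 September 2029 is a Saturday, so the first Friday is September 7.
At the standard offset (UTC−06:00), 19:00 UTC − 6h = 13:00 Tarax standard time.
The standard-time date in Tarax, 16 February 2029, lies within the daylight-saving period (11 February – 7 September), so Tarax is on daylight time, UTC−05:00.
19:00 UTC − 5h = 14:00 Tarax.

14:00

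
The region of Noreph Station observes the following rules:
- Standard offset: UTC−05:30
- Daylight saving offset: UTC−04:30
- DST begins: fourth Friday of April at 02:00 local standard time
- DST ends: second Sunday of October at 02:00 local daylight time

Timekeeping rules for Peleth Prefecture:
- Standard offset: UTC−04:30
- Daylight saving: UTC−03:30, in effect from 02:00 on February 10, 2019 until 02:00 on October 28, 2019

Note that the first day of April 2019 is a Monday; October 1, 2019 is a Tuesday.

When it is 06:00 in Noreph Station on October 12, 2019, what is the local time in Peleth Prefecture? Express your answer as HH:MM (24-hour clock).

07:00

1 April 2019 is a Monday, so the first Friday is April 5 and the fourth is April 26.
1 October 2019 is a Tuesday, so the first Sunday is October 6 and the second is October 13.
Daylight saving runs 26 April – 13 October; October 12, 2019 is inside that window, so Noreph Station is at UTC−04:30.
06:00 Noreph Station + 4h30m = 10:30 UTC.
At the standard offset (UTC−04:30), 10:30 UTC − 4h30m = 06:00 Peleth Prefecture standard time.
The standard-time date in Peleth Prefecture, October 12, 2019, lies within the daylight-saving period (10 February – 28 October), so Peleth Prefecture is on daylight time, UTC−03:30.
10:30 UTC − 3h30m = 07:00 Peleth Prefecture.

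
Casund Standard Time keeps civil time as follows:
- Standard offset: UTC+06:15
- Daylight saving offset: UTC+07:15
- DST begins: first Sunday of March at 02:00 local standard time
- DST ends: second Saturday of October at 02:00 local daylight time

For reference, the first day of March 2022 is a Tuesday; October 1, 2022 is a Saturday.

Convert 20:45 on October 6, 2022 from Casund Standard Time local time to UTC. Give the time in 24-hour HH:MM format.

1 March 2022 is a Tuesday, so the first Sunday is March 6.
1 October 2022 is a Saturday, so the first Saturday is October 1 and the second is October 8.
October 6, 2022 falls between 6 March and 8 October, so daylight saving is in effect and Casund Standard Time is at UTC+07:15.
20:45 local − 7h15m = 13:30 UTC.

13:30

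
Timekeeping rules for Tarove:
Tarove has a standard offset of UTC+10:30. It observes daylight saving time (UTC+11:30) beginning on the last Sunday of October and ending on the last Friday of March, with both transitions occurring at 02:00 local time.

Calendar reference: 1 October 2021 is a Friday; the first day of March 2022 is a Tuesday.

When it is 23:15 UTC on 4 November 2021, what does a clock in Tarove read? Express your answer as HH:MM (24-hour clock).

1 October 2021 is a Friday, so Sundays fall on 3, 10, 17, 24, 31; the last is October 31.
1 March 2022 is a Tuesday, so Fridays fall on 4, 11, 18, 25; the last is March 25.
At the standard offset (UTC+10:30), 23:15 UTC + 10h30m = 09:45 Tarove standard time (rolling into the next day, 5 November 2021).
Daylight saving runs 31 October 2021 – 25 March 2022; the standard-time date in Tarove, 5 November 2021, is inside that window, so Tarove is at UTC+11:30.
23:15 UTC + 11h30m = 10:45 local (rolling into the next day, 5 November 2021).

10:45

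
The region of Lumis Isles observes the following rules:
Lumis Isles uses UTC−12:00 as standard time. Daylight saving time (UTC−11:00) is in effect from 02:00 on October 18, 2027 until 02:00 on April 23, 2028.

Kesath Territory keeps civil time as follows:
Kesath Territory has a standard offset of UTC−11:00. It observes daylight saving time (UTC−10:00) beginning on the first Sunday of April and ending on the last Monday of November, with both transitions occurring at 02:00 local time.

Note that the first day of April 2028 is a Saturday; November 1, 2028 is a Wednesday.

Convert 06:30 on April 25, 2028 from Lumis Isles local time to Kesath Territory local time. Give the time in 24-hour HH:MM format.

April 25, 2028 does not fall between 18 October 2027 and 23 April 2028, so daylight saving is not in effect and Lumis Isles is at UTC−12:00.
06:30 Lumis Isles + 12h = 18:30 UTC.
1 April 2028 is a Saturday, so the first Sunday is April 2.
1 November 2028 is a Wednesday, so Mondays fall on 6, 13, 20, 27; the last is November 27.
At the standard offset (UTC−11:00), 18:30 UTC − 11h = 07:30 Kesath Territory standard time.
Daylight saving runs 2 April – 27 November; the standard-time date in Kesath Territory, April 25, 2028, is inside that window, so Kesath Territory is at UTC−10:00.
18:30 UTC − 10h = 08:30 Kesath Territory.

08:30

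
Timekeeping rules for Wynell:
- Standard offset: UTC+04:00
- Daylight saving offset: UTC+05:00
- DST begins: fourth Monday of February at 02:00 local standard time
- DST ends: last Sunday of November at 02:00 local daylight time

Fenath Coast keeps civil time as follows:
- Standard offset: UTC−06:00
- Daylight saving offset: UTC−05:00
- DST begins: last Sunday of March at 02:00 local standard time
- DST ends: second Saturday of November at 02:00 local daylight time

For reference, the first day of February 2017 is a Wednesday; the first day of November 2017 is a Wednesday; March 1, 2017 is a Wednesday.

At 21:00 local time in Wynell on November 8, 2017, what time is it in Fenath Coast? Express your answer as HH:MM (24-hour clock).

1 February 2017 is a Wednesday, so the first Monday is February 6 and the fourth is February 27.
1 November 2017 is a Wednesday, so Sundays fall on 5, 12, 19, 26; the last is November 26.
Daylight saving runs 27 February – 26 November; November 8, 2017 is inside that window, so Wynell is at UTC+05:00.
21:00 Wynell − 5h = 16:00 UTC.
1 March 2017 is a Wednesday, so Sundays fall on 5, 12, 19, 26; the last is March 26.
1 November 2017 is a Wednesday, so the first Saturday is November 4 and the second is November 11.
At the standard offset (UTC−06:00), 16:00 UTC − 6h = 10:00 Fenath Coast standard time.
The standard-time date in Fenath Coast, November 8, 2017, lies within the daylight-saving period (26 March – 11 November), so Fenath Coast is on daylight time, UTC−05:00.
16:00 UTC − 5h = 11:00 Fenath Coast.

11:00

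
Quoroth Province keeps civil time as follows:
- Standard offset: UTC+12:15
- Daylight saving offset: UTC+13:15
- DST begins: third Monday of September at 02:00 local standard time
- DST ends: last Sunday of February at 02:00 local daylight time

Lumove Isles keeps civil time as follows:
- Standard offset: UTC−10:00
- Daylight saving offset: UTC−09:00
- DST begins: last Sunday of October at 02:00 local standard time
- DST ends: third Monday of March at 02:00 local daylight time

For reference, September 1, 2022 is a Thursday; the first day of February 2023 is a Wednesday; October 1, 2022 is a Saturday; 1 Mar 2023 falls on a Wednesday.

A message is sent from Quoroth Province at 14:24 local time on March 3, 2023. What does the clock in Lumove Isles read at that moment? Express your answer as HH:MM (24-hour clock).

17:09

1 September 2022 is a Thursday, so the first Monday is September 5 and the third is September 19.
1 February 2023 is a Wednesday, so Sundays fall on 5, 12, 19, 26; the last is February 26.
March 3, 2023 does not fall between 19 September 2022 and 26 February 2023, so daylight saving is not in effect and Quoroth Province is at UTC+12:15.
14:24 Quoroth Province − 12h15m = 02:09 UTC.
1 October 2022 is a Saturday, so Sundays fall on 2, 9, 16, 23, 30; the last is October 30.
1 March 2023 is a Wednesday, so the first Monday is March 6 and the third is March 20.
At the standard offset (UTC−10:00), 02:09 UTC − 10h = 16:09 Lumove Isles standard time (rolling into the previous day, 2 March 2023).
The standard-time date in Lumove Isles, March 2, 2023, falls between 30 October 2022 and 20 March 2023, so daylight saving is in effect and Lumove Isles is at UTC−09:00.
02:09 UTC − 9h = 17:09 Lumove Isles (rolling into the previous day, 2 March 2023).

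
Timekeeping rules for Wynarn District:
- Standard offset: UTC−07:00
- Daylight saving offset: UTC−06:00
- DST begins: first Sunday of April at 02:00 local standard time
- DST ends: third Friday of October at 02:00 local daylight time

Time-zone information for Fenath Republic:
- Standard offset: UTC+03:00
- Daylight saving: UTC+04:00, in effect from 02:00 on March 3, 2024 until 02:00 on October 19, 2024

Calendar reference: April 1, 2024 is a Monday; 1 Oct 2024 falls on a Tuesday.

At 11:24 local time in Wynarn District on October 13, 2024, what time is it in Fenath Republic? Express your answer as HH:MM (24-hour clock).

1 April 2024 is a Monday, so the first Sunday is April 7.
1 October 2024 is a Tuesday, so the first Friday is October 4 and the third is October 18.
Daylight saving runs 7 April – 18 October; October 13, 2024 is inside that window, so Wynarn District is at UTC−06:00.
11:24 Wynarn District + 6h = 17:24 UTC.
At the standard offset (UTC+03:00), 17:24 UTC + 3h = 20:24 Fenath Republic standard time.
Daylight saving runs 3 March – 19 October; the standard-time date in Fenath Republic, October 13, 2024, is inside that window, so Fenath Republic is at UTC+04:00.
17:24 UTC + 4h = 21:24 Fenath Republic.

21:24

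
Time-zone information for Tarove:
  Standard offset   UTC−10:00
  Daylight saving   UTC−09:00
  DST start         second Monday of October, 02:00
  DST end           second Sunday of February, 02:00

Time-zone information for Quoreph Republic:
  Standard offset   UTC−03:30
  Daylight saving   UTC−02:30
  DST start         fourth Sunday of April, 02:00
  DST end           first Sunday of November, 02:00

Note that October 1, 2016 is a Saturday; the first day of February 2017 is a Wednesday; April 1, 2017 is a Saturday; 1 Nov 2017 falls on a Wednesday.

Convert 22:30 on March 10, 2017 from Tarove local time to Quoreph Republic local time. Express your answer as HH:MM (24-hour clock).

1 October 2016 is a Saturday, so the first Monday is October 3 and the second is October 10.
1 February 2017 is a Wednesday, so the first Sunday is February 5 and the second is February 12.
March 10, 2017 is outside the daylight-saving period (10 October 2016 – 12 February 2017), so Tarove is on standard time, UTC−10:00.
22:30 Tarove + 10h = 08:30 UTC (rolling into the next day, 11 March 2017).
1 April 2017 is a Saturday, so the first Sunday is April 2 and the fourth is April 23.
1 November 2017 is a Wednesday, so the first Sunday is November 5.
At the standard offset (UTC−03:30), 08:30 UTC − 3h30m = 05:00 Quoreph Republic standard time.
The standard-time date in Quoreph Republic, March 11, 2017, does not fall between 23 April and 5 November, so daylight saving is not in effect and Quoreph Republic is at UTC−03:30.
08:30 UTC − 3h30m = 05:00 Quoreph Republic.

05:00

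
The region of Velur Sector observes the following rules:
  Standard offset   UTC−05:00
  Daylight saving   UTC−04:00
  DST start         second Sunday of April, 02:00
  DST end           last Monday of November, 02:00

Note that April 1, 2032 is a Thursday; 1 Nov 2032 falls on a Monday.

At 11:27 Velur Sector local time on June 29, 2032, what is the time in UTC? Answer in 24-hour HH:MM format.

15:27

1 April 2032 is a Thursday, so the first Sunday is April 4 and the second is April 11.
1 November 2032 is a Monday, so Mondays fall on 1, 8, 15, 22, 29; the last is November 29.
Daylight saving runs 11 April – 29 November; June 29, 2032 is inside that window, so Velur Sector is at UTC−04:00.
11:27 local + 4h = 15:27 UTC.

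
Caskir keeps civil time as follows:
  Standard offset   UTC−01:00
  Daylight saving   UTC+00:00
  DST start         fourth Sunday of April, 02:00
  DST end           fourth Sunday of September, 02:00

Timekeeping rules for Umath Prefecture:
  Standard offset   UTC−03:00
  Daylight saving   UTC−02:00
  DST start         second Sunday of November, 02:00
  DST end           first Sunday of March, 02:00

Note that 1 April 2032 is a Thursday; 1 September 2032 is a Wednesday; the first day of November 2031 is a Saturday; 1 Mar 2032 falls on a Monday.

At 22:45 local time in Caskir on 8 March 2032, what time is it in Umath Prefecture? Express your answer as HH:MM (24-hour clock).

20:45

1 April 2032 is a Thursday, so the first Sunday is April 4 and the fourth is April 25.
1 September 2032 is a Wednesday, so the first Sunday is September 5 and the fourth is September 26.
8 March 2032 does not fall between 25 April and 26 September, so daylight saving is not in effect and Caskir is at UTC−01:00.
22:45 Caskir + 1h = 23:45 UTC.
1 November 2031 is a Saturday, so the first Sunday is November 2 and the second is November 9.
1 March 2032 is a Monday, so the first Sunday is March 7.
At the standard offset (UTC−03:00), 23:45 UTC − 3h = 20:45 Umath Prefecture standard time.
The standard-time date in Umath Prefecture, 8 March 2032, does not fall between 9 November 2031 and 7 March 2032, so daylight saving is not in effect and Umath Prefecture is at UTC−03:00.
23:45 UTC − 3h = 20:45 Umath Prefecture.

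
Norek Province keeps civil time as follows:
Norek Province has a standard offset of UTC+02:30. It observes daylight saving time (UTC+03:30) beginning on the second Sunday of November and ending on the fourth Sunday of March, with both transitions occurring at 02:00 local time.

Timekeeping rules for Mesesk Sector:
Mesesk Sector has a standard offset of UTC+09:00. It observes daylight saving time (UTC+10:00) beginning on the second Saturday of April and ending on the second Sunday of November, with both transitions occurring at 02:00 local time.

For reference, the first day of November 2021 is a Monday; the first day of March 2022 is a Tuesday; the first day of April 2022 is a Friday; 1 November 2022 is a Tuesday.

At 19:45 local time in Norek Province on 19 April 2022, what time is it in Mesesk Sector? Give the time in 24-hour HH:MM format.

1 November 2021 is a Monday, so the first Sunday is November 7 and the second is November 14.
1 March 2022 is a Tuesday, so the first Sunday is March 6 and the fourth is March 27.
Daylight saving runs 14 November 2021 – 27 March 2022; 19 April 2022 is outside that window, so Norek Province is on standard time at UTC+02:30.
19:45 Norek Province − 2h30m = 17:15 UTC.
1 April 2022 is a Friday, so the first Saturday is April 2 and the second is April 9.
1 November 2022 is a Tuesday, so the first Sunday is November 6 and the second is November 13.
At the standard offset (UTC+09:00), 17:15 UTC + 9h = 02:15 Mesesk Sector standard time (rolling into the next day, 20 April 2022).
The standard-time date in Mesesk Sector, 20 April 2022, falls between 9 April and 13 November, so daylight saving is in effect and Mesesk Sector is at UTC+10:00.
17:15 UTC + 10h = 03:15 Mesesk Sector (rolling into the next day, 20 April 2022).

03:15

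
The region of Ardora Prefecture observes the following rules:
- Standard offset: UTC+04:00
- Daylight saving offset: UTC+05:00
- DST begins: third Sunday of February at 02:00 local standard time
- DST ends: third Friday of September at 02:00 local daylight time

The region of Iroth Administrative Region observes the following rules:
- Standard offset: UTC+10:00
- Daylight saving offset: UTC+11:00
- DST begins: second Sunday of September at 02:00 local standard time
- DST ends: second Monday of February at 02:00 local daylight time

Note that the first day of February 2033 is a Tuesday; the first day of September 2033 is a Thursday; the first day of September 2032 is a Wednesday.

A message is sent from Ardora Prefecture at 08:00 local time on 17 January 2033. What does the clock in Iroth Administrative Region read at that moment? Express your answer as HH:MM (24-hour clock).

1 February 2033 is a Tuesday, so the first Sunday is February 6 and the third is February 20.
1 September 2033 is a Thursday, so the first Friday is September 2 and the third is September 16.
Daylight saving runs 20 February – 16 September; 17 January 2033 is outside that window, so Ardora Prefecture is on standard time at UTC+04:00.
08:00 Ardora Prefecture − 4h = 04:00 UTC.
1 September 2032 is a Wednesday, so the first Sunday is September 5 and the second is September 12.
1 February 2033 is a Tuesday, so the first Monday is February 7 and the second is February 14.
At the standard offset (UTC+10:00), 04:00 UTC + 10h = 14:00 Iroth Administrative Region standard time.
Daylight saving runs 12 September 2032 – 14 February 2033; the standard-time date in Iroth Administrative Region, 17 January 2033, is inside that window, so Iroth Administrative Region is at UTC+11:00.
04:00 UTC + 11h = 15:00 Iroth Administrative Region.

15:00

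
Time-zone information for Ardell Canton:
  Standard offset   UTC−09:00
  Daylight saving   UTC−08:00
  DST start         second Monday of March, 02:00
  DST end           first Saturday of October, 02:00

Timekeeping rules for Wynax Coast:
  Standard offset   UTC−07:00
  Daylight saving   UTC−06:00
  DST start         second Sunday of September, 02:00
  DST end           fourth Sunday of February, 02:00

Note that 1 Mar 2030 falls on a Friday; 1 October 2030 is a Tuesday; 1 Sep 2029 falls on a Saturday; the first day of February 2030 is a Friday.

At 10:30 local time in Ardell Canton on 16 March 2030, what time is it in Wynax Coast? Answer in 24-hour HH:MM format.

11:30

1 March 2030 is a Friday, so the first Monday is March 4 and the second is March 11.
1 October 2030 is a Tuesday, so the first Saturday is October 5.
16 March 2030 lies within the daylight-saving period (11 March – 5 October), so Ardell Canton is on daylight time, UTC−08:00.
10:30 Ardell Canton + 8h = 18:30 UTC.
1 September 2029 is a Saturday, so the first Sunday is September 2 and the second is September 9.
1 February 2030 is a Friday, so the first Sunday is February 3 and the fourth is February 24.
At the standard offset (UTC−07:00), 18:30 UTC − 7h = 11:30 Wynax Coast standard time.
Daylight saving runs 9 September 2029 – 24 February 2030; the standard-time date in Wynax Coast, 16 March 2030, is outside that window, so Wynax Coast is on standard time at UTC−07:00.
18:30 UTC − 7h = 11:30 Wynax Coast.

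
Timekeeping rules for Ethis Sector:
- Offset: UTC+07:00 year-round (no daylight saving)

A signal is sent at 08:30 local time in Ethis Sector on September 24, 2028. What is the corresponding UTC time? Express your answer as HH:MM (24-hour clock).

01:30

Ethis Sector has no daylight saving, so its offset is UTC+07:00 year-round.
08:30 local − 7h = 01:30 UTC.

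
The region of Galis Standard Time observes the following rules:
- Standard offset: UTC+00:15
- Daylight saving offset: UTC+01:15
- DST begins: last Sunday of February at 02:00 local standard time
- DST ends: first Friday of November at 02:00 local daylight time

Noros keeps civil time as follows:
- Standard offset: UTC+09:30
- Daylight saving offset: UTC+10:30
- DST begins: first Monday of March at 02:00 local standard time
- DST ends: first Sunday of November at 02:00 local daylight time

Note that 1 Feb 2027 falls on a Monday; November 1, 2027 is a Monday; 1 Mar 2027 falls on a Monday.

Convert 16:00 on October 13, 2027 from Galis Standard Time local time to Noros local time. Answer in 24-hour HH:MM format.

01:15

1 February 2027 is a Monday, so Sundays fall on 7, 14, 21, 28; the last is February 28.
1 November 2027 is a Monday, so the first Friday is November 5.
October 13, 2027 falls between 28 February and 5 November, so daylight saving is in effect and Galis Standard Time is at UTC+01:15.
16:00 Galis Standard Time − 1h15m = 14:45 UTC.
1 March 2027 is a Monday, so the first Monday is March 1.
1 November 2027 is a Monday, so the first Sunday is November 7.
At the standard offset (UTC+09:30), 14:45 UTC + 9h30m = 00:15 Noros standard time (rolling into the next day, 14 October 2027).
Daylight saving runs 1 March – 7 November; the standard-time date in Noros, October 14, 2027, is inside that window, so Noros is at UTC+10:30.
14:45 UTC + 10h30m = 01:15 Noros (rolling into the next day, 14 October 2027).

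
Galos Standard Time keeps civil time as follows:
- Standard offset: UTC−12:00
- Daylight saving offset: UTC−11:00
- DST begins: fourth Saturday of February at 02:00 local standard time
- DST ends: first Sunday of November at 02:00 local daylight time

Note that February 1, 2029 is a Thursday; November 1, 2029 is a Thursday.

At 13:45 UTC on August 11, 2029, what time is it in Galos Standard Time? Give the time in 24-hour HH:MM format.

1 February 2029 is a Thursday, so the first Saturday is February 3 and the fourth is February 24.
1 November 2029 is a Thursday, so the first Sunday is November 4.
At the standard offset (UTC−12:00), 13:45 UTC − 12h = 01:45 Galos Standard Time standard time.
Daylight saving runs 24 February – 4 November; the standard-time date in Galos Standard Time, August 11, 2029, is inside that window, so Galos Standard Time is at UTC−11:00.
13:45 UTC − 11h = 02:45 local.

02:45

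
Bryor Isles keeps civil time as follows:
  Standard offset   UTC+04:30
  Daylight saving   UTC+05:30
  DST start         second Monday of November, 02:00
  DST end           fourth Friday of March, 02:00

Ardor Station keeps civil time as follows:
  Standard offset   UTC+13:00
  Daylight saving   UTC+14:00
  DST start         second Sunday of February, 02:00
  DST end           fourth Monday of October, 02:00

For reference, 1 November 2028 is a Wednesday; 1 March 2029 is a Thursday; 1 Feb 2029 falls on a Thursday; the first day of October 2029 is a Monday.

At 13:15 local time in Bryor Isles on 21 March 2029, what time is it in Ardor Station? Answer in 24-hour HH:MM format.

21:45

1 November 2028 is a Wednesday, so the first Monday is November 6 and the second is November 13.
1 March 2029 is a Thursday, so the first Friday is March 2 and the fourth is March 23.
21 March 2029 falls between 13 November 2028 and 23 March 2029, so daylight saving is in effect and Bryor Isles is at UTC+05:30.
13:15 Bryor Isles − 5h30m = 07:45 UTC.
1 February 2029 is a Thursday, so the first Sunday is February 4 and the second is February 11.
1 October 2029 is a Monday, so the first Monday is October 1 and the fourth is October 22.
At the standard offset (UTC+13:00), 07:45 UTC + 13h = 20:45 Ardor Station standard time.
Daylight saving runs 11 February – 22 October; the standard-time date in Ardor Station, 21 March 2029, is inside that window, so Ardor Station is at UTC+14:00.
07:45 UTC + 14h = 21:45 Ardor Station.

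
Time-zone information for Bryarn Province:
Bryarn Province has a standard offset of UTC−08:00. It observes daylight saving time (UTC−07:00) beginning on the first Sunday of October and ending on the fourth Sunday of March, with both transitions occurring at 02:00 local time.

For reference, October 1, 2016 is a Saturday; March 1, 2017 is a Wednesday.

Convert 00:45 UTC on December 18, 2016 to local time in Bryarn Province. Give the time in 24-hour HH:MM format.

17:45

1 October 2016 is a Saturday, so the first Sunday is October 2.
1 March 2017 is a Wednesday, so the first Sunday is March 5 and the fourth is March 26.
At the standard offset (UTC−08:00), 00:45 UTC − 8h = 16:45 Bryarn Province standard time (rolling into the previous day, 17 December 2016).
The standard-time date in Bryarn Province, December 17, 2016, falls between 2 October 2016 and 26 March 2017, so daylight saving is in effect and Bryarn Province is at UTC−07:00.
00:45 UTC − 7h = 17:45 local (rolling into the previous day, 17 December 2016).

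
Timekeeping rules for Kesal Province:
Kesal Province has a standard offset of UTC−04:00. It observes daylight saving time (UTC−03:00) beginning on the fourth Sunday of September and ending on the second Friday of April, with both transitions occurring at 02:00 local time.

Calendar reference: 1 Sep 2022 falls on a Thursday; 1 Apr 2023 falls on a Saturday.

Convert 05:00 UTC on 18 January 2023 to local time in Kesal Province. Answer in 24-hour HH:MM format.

1 September 2022 is a Thursday, so the first Sunday is September 4 and the fourth is September 25.
1 April 2023 is a Saturday, so the first Friday is April 7 and the second is April 14.
At the standard offset (UTC−04:00), 05:00 UTC − 4h = 01:00 Kesal Province standard time.
The standard-time date in Kesal Province, 18 January 2023, falls between 25 September 2022 and 14 April 2023, so daylight saving is in effect and Kesal Province is at UTC−03:00.
05:00 UTC − 3h = 02:00 local.

02:00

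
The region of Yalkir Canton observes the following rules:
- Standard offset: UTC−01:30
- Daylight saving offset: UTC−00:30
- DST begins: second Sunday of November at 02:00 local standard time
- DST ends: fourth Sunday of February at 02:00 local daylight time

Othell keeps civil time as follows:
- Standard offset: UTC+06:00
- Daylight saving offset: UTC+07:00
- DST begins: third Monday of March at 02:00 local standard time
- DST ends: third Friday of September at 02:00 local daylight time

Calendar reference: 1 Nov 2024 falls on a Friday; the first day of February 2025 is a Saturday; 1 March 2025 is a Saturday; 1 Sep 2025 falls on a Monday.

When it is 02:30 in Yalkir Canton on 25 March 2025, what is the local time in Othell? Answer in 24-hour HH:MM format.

1 November 2024 is a Friday, so the first Sunday is November 3 and the second is November 10.
1 February 2025 is a Saturday, so the first Sunday is February 2 and the fourth is February 23.
25 March 2025 does not fall between 10 November 2024 and 23 February 2025, so daylight saving is not in effect and Yalkir Canton is at UTC−01:30.
02:30 Yalkir Canton + 1h30m = 04:00 UTC.
1 March 2025 is a Saturday, so the first Monday is March 3 and the third is March 17.
1 September 2025 is a Monday, so the first Friday is September 5 and the third is September 19.
At the standard offset (UTC+06:00), 04:00 UTC + 6h = 10:00 Othell standard time.
The standard-time date in Othell, 25 March 2025, lies within the daylight-saving period (17 March – 19 September), so Othell is on daylight time, UTC+07:00.
04:00 UTC + 7h = 11:00 Othell.

11:00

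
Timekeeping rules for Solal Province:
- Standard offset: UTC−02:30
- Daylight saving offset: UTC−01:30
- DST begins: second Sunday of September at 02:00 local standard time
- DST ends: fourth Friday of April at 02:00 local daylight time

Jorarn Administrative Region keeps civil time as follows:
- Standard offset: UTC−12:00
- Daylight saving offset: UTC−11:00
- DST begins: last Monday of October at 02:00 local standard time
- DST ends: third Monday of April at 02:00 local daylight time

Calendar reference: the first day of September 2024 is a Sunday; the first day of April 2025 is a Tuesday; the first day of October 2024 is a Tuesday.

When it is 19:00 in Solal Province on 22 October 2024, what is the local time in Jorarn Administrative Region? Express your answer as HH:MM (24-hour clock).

1 September 2024 is a Sunday, so the first Sunday is September 1 and the second is September 8.
1 April 2025 is a Tuesday, so the first Friday is April 4 and the fourth is April 25.
22 October 2024 lies within the daylight-saving period (8 September 2024 – 25 April 2025), so Solal Province is on daylight time, UTC−01:30.
19:00 Solal Province + 1h30m = 20:30 UTC.
1 October 2024 is a Tuesday, so Mondays fall on 7, 14, 21, 28; the last is October 28.
1 April 2025 is a Tuesday, so the first Monday is April 7 and the third is April 21.
At the standard offset (UTC−12:00), 20:30 UTC − 12h = 08:30 Jorarn Administrative Region standard time.
The standard-time date in Jorarn Administrative Region, 22 October 2024, does not fall between 28 October 2024 and 21 April 2025, so daylight saving is not in effect and Jorarn Administrative Region is at UTC−12:00.
20:30 UTC − 12h = 08:30 Jorarn Administrative Region.

08:30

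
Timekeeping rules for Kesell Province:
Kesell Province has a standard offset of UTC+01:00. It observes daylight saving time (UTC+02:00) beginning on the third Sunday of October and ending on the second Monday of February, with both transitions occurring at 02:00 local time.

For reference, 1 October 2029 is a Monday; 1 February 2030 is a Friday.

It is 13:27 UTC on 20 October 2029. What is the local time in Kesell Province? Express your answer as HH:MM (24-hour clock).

14:27

1 October 2029 is a Monday, so the first Sunday is October 7 and the third is October 21.
1 February 2030 is a Friday, so the first Monday is February 4 and the second is February 11.
At the standard offset (UTC+01:00), 13:27 UTC + 1h = 14:27 Kesell Province standard time.
The standard-time date in Kesell Province, 20 October 2029, is outside the daylight-saving period (21 October 2029 – 11 February 2030), so Kesell Province is on standard time, UTC+01:00.
13:27 UTC + 1h = 14:27 local.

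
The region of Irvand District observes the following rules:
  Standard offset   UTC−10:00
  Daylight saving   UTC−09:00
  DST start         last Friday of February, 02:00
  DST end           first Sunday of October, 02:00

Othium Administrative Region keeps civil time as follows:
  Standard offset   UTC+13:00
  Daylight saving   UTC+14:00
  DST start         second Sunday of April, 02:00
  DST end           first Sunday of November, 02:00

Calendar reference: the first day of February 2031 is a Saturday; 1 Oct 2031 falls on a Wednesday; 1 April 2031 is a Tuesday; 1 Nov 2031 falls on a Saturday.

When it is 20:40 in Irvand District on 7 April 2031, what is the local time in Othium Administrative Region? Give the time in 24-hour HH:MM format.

18:40

1 February 2031 is a Saturday, so Fridays fall on 7, 14, 21, 28; the last is February 28.
1 October 2031 is a Wednesday, so the first Sunday is October 5.
7 April 2031 falls between 28 February and 5 October, so daylight saving is in effect and Irvand District is at UTC−09:00.
20:40 Irvand District + 9h = 05:40 UTC (rolling into the next day, 8 April 2031).
1 April 2031 is a Tuesday, so the first Sunday is April 6 and the second is April 13.
1 November 2031 is a Saturday, so the first Sunday is November 2.
At the standard offset (UTC+13:00), 05:40 UTC + 13h = 18:40 Othium Administrative Region standard time.
The standard-time date in Othium Administrative Region, 8 April 2031, is outside the daylight-saving period (13 April – 2 November), so Othium Administrative Region is on standard time, UTC+13:00.
05:40 UTC + 13h = 18:40 Othium Administrative Region.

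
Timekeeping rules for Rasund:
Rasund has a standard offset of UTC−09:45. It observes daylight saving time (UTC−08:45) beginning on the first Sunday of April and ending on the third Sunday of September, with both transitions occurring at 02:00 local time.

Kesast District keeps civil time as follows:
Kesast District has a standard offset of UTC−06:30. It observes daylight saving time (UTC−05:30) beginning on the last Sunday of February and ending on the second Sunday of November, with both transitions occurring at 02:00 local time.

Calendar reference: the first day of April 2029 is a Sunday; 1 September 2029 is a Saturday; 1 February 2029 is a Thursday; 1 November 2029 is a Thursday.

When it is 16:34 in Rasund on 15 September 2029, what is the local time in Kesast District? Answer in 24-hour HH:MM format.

1 April 2029 is a Sunday, so the first Sunday is April 1.
1 September 2029 is a Saturday, so the first Sunday is September 2 and the third is September 16.
15 September 2029 falls between 1 April and 16 September, so daylight saving is in effect and Rasund is at UTC−08:45.
16:34 Rasund + 8h45m = 01:19 UTC (rolling into the next day, 16 September 2029).
1 February 2029 is a Thursday, so Sundays fall on 4, 11, 18, 25; the last is February 25.
1 November 2029 is a Thursday, so the first Sunday is November 4 and the second is November 11.
At the standard offset (UTC−06:30), 01:19 UTC − 6h30m = 18:49 Kesast District standard time (rolling into the previous day, 15 September 2029).
The standard-time date in Kesast District, 15 September 2029, lies within the daylight-saving period (25 February – 11 November), so Kesast District is on daylight time, UTC−05:30.
01:19 UTC − 5h30m = 19:49 Kesast District (rolling into the previous day, 15 September 2029).

19:49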